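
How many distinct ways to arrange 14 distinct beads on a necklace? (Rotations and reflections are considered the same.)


Free circular arrangements: rotations and reflections both identified.
(n-1)!/2 = 13!/2 = 6227020800/2 = 3113510400

3113510400


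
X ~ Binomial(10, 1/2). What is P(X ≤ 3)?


P(X ≤ 3) = Σ P(X=i) for i=0..3
P(X=0) = 1/1024
P(X=1) = 5/512
P(X=2) = 45/1024
P(X=3) = 15/128
Sum = 11/64

P(X ≤ 3) = 11/64 ≈ 17.19%


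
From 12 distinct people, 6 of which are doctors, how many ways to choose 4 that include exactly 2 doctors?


Choose 2 of the 6 doctors and 2 of the other 6 people:
C(6,2)×C(6,2) = 15×15 = 225

225


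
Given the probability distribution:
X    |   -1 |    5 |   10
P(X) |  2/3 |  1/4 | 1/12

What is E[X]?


E[X] = Σ x·P(X=x)
= (-1)×(2/3) + (5)×(1/4) + (10)×(1/12)
= 17/12

E[X] = 17/12


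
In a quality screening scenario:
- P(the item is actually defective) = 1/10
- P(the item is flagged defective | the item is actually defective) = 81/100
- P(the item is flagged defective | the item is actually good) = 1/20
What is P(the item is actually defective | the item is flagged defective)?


Using Bayes' theorem:
P(A|B) = P(B|A)·P(A) / P(B)

P(the item is flagged defective) = 81/100 × 1/10 + 1/20 × 9/10
= 81/1000 + 9/200 = 63/500

P(the item is actually defective|the item is flagged defective) = (81/1000) / (63/500) = 9/14

P(the item is actually defective|the item is flagged defective) = 9/14 ≈ 64.29%


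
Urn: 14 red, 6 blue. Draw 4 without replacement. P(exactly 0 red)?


Hypergeometric: C(14,0)×C(6,4)/C(20,4)
= 1×15/4845 = 1/323

P(X=0) = 1/323 ≈ 0.31%


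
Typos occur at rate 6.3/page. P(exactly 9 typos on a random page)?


Poisson(λ=6.3): P(X=9) = e^(-λ)×λ^k/k!
= e^(-6.3) × 6.3^9 / 9!
≈ 0.001836304777 × 15633814.1569 / 362880 ≈ 0.079113

P(X=9) ≈ 0.079113 ≈ 7.91%


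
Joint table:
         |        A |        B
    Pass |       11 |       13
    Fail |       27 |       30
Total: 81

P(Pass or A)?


P(Pass∨A) = P(Pass) + P(A) - P(Pass∧A)
= (24 + 38 - 11)/81 = 51/81 = 17/27

P = 17/27 ≈ 62.96%


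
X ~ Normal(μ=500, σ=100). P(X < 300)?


z = (300-500)/100 = -2.0
P(Z < -2.0) = 0.0228

P(X < 300) ≈ 0.0228


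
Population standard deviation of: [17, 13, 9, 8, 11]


Mean = 58/5
  (17-58/5)²=729/25
  (13-58/5)²=49/25
  (9-58/5)²=169/25
  (8-58/5)²=324/25
  (11-58/5)²=9/25
Σ(x-μ)² = 256/5
σ² = (256/5)/5 = 256/25

σ = √(256/25) ≈ 3.2000


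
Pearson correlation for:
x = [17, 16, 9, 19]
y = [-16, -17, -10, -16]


n=4, Σx=61, Σy=-59, Σxy=-938, Σx²=987, Σy²=901
r = (4×(-938) - 61×(-59))/√((4×987 - 61²)(4×901 - (-59)²))
= -153/√(227×123) = -153/√27921 ≈ -153/167.0958 ≈ -0.9156

r ≈ -0.9156


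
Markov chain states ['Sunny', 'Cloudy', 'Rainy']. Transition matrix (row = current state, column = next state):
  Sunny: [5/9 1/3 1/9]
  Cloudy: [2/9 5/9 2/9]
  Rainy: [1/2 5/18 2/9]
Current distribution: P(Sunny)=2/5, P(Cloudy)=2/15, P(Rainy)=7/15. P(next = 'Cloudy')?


P(next=Cloudy) = Σᵢ P(now=i)×P(i→Cloudy)
= 2/5×1/3 + 2/15×5/9 + 7/15×5/18
= 2/15 + 2/27 + 7/54 = 91/270

P = 91/270 ≈ 0.3370


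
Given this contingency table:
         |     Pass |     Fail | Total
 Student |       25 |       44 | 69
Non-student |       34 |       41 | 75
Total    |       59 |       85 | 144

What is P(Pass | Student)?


P(Pass | Student) = 25/(25+44) = 25/69

P(Pass|Student) = 25/69 ≈ 36.23%


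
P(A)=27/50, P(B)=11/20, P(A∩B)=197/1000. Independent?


P(A)×P(B) = 297/1000
P(A∩B) = 197/1000
Not equal → NOT independent

No, not independent


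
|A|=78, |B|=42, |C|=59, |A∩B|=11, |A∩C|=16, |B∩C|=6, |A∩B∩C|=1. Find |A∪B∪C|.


|A∪B∪C| = 78+42+59-11-16-6+1 = 147

|A∪B∪C| = 147


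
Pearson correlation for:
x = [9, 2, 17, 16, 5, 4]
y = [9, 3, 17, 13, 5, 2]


n=6, Σx=53, Σy=49, Σxy=617, Σx²=671, Σy²=577
r = (6×617 - 53×49)/√((6×671 - 53²)(6×577 - 49²))
= 1105/√(1217×1061) = 1105/√1291237 ≈ 1105/1136.3261 ≈ 0.9724

r ≈ 0.9724


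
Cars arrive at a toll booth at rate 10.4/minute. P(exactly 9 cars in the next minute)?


Poisson(λ=10.4): P(X=9) = e^(-λ)×λ^k/k!
= e^(-10.4) × 10.4^9 / 9!
≈ 3.043248301e-05 × 1423311812.42 / 362880 ≈ 0.119364

P(X=9) ≈ 0.119364 ≈ 11.94%


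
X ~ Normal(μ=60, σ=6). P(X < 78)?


z = (78-60)/6 = 3.0
P(Z < 3.0) = 0.9987

P(X < 78) ≈ 0.9987


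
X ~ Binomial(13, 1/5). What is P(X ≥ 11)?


P(X ≥ 11) = Σ P(X=i) for i=11..13
P(X=11) = 1248/1220703125
P(X=12) = 52/1220703125
P(X=13) = 1/1220703125
Sum = 1301/1220703125

P(X ≥ 11) = 1301/1220703125 ≈ 0.00%


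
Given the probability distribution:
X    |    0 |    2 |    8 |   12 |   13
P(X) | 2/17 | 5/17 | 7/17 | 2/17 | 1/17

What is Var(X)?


E[X] = 103/17
E[X²] = 925/17
Var(X) = E[X²] - (E[X])² = 925/17 - 10609/289 = 5116/289

Var(X) = 5116/289 ≈ 17.7024


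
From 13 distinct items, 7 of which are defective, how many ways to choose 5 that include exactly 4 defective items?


Choose 4 of the 7 defective items and 1 of the other 6 items:
C(7,4)×C(6,1) = 35×6 = 210

210


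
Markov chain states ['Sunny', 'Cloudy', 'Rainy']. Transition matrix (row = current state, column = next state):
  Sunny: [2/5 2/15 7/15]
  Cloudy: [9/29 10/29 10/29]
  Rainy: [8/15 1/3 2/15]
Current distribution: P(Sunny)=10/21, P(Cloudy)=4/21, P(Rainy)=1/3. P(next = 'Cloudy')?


P(next=Cloudy) = Σᵢ P(now=i)×P(i→Cloudy)
= 10/21×2/15 + 4/21×10/29 + 1/3×1/3
= 4/63 + 40/609 + 1/9 = 439/1827

P = 439/1827 ≈ 0.2403


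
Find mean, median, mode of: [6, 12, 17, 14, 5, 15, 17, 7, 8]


Sorted: [5, 6, 7, 8, 12, 14, 15, 17, 17]
Mean = 101/9
Median = 12
Freq: {6: 1, 12: 1, 17: 2, 14: 1, 5: 1, 15: 1, 7: 1, 8: 1}
Mode: [17]

Mean=101/9, Median=12, Mode=17


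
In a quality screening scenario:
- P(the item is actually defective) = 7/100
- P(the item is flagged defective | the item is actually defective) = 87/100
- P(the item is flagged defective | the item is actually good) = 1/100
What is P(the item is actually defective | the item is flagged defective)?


Using Bayes' theorem:
P(A|B) = P(B|A)·P(A) / P(B)

P(the item is flagged defective) = 87/100 × 7/100 + 1/100 × 93/100
= 609/10000 + 93/10000 = 351/5000

P(the item is actually defective|the item is flagged defective) = (609/10000) / (351/5000) = 203/234

P(the item is actually defective|the item is flagged defective) = 203/234 ≈ 86.75%


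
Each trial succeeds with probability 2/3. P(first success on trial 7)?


Geometric: P(X=7) = (1-p)^(k-1)×p = (1/3)^6×2/3 = 2/2187

P(X=7) = 2/2187 ≈ 0.09%


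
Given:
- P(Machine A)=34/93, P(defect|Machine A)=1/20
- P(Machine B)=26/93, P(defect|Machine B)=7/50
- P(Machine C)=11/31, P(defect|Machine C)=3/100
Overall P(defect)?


P(B) = Σ P(B|Aᵢ)×P(Aᵢ)
  1/20×34/93 = 17/930
  7/50×26/93 = 91/2325
  3/100×11/31 = 33/3100
Sum = 211/3100

P(defect) = 211/3100 ≈ 6.81%


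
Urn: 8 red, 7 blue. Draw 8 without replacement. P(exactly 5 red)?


Hypergeometric: C(8,5)×C(7,3)/C(15,8)
= 56×35/6435 = 392/1287

P(X=5) = 392/1287 ≈ 30.46%


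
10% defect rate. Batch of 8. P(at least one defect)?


P(all good) = (9/10)^8 = 43046721/100000000
P(≥1 defect) = 56953279/100000000

P = 56953279/100000000 ≈ 56.95%


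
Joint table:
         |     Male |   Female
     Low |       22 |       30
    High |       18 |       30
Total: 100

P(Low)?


P(Low) = (22+30)/100 = 52/100 = 13/25

P(Low) = 13/25 ≈ 52.00%


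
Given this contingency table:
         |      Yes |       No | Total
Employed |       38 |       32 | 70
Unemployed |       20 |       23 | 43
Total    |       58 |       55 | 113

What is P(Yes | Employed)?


P(Yes | Employed) = 38/(38+32) = 38/70 = 19/35

P(Yes|Employed) = 19/35 ≈ 54.29%


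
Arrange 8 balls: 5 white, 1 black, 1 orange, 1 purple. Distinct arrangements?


8!/(5!×1!×1!×1!) = 336

336


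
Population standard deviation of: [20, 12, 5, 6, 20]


Mean = 63/5
  (20-63/5)²=1369/25
  (12-63/5)²=9/25
  (5-63/5)²=1444/25
  (6-63/5)²=1089/25
  (20-63/5)²=1369/25
Σ(x-μ)² = 1056/5
σ² = (1056/5)/5 = 1056/25

σ = √(1056/25) ≈ 6.4992


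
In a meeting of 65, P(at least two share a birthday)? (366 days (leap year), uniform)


P(all different) = Π(366-i)/366 for i=0..64
= 0.002358
P(match) = 1 - 0.002358 = 0.997642

P ≈ 0.9976 ≈ 99.76%


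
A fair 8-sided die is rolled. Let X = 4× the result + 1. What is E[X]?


E[die] = (1+8)/2 = 9/2
E[X] = 4×9/2 + 1 = 19

E[X] = 19


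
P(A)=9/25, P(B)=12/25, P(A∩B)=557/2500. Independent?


P(A)×P(B) = 108/625
P(A∩B) = 557/2500
Not equal → NOT independent

No, not independent


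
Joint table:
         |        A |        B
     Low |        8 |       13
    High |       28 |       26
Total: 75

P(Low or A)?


P(Low∨A) = P(Low) + P(A) - P(Low∧A)
= (21 + 36 - 8)/75 = 49/75

P = 49/75 ≈ 65.33%


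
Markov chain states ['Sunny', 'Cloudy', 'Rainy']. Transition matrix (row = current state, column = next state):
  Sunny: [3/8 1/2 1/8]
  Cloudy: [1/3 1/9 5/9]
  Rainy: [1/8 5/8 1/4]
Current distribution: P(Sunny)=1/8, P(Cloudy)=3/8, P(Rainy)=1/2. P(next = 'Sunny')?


P(next=Sunny) = Σᵢ P(now=i)×P(i→Sunny)
= 1/8×3/8 + 3/8×1/3 + 1/2×1/8
= 3/64 + 1/8 + 1/16 = 15/64

P = 15/64 ≈ 0.2344


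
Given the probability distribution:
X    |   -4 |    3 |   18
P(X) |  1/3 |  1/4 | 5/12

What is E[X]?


E[X] = Σ x·P(X=x)
= (-4)×(1/3) + (3)×(1/4) + (18)×(5/12)
= 83/12

E[X] = 83/12


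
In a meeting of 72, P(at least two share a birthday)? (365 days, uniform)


P(all different) = Π(365-i)/365 for i=0..71
= 0.000547
P(match) = 1 - 0.000547 = 0.999453

P ≈ 0.9995 ≈ 99.95%


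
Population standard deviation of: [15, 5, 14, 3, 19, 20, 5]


Mean = 81/7
  (15-81/7)²=576/49
  (5-81/7)²=2116/49
  (14-81/7)²=289/49
  (3-81/7)²=3600/49
  (19-81/7)²=2704/49
  (20-81/7)²=3481/49
  (5-81/7)²=2116/49
Σ(x-μ)² = 2126/7
σ² = (2126/7)/7 = 2126/49

σ = √(2126/49) ≈ 6.5869


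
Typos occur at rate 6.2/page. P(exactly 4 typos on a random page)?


Poisson(λ=6.2): P(X=4) = e^(-λ)×λ^k/k!
= e^(-6.2) × 6.2^4 / 4!
≈ 0.002029430636 × 1477.6336 / 24 ≈ 0.124948

P(X=4) ≈ 0.124948 ≈ 12.49%


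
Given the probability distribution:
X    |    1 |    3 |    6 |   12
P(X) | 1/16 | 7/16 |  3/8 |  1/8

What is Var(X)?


E[X] = 41/8
E[X²] = 71/2
Var(X) = E[X²] - (E[X])² = 71/2 - 1681/64 = 591/64

Var(X) = 591/64 ≈ 9.2344


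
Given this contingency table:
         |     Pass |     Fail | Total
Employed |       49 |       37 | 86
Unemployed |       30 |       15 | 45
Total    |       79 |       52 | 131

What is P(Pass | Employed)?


P(Pass | Employed) = 49/(49+37) = 49/86

P(Pass|Employed) = 49/86 ≈ 56.98%


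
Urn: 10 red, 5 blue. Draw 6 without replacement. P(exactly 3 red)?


Hypergeometric: C(10,3)×C(5,3)/C(15,6)
= 120×10/5005 = 240/1001

P(X=3) = 240/1001 ≈ 23.98%


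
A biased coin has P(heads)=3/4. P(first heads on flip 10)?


Geometric: P(X=10) = (1-p)^(k-1)×p = (1/4)^9×3/4 = 3/1048576

P(X=10) = 3/1048576 ≈ 0.00%


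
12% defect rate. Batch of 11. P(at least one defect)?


P(all good) = (22/25)^11 = 584318301411328/2384185791015625
P(≥1 defect) = 1799867489604297/2384185791015625

P = 1799867489604297/2384185791015625 ≈ 75.49%


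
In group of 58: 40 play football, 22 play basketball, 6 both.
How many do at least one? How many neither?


|A∪B| = 40+22-6 = 56
Neither = 58-56 = 2

At least one: 56; Neither: 2


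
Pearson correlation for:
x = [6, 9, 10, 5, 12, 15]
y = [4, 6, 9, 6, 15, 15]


n=6, Σx=57, Σy=55, Σxy=603, Σx²=611, Σy²=619
r = (6×603 - 57×55)/√((6×611 - 57²)(6×619 - 55²))
= 483/√(417×689) = 483/√287313 ≈ 483/536.0159 ≈ 0.9011

r ≈ 0.9011


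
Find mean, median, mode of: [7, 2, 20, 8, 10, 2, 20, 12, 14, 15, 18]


Sorted: [2, 2, 7, 8, 10, 12, 14, 15, 18, 20, 20]
Mean = 128/11
Median = 12
Freq: {7: 1, 2: 2, 20: 2, 8: 1, 10: 1, 12: 1, 14: 1, 15: 1, 18: 1}
Mode: [2, 20]

Mean=128/11, Median=12, Mode=[2, 20]


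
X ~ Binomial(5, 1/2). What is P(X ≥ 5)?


P(X ≥ 5) = Σ P(X=i) for i=5..5
P(X=5) = 1/32
Sum = 1/32

P(X ≥ 5) = 1/32 ≈ 3.12%


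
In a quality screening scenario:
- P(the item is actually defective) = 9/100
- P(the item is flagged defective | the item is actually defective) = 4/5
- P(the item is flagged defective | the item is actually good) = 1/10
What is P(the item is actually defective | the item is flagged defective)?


Using Bayes' theorem:
P(A|B) = P(B|A)·P(A) / P(B)

P(the item is flagged defective) = 4/5 × 9/100 + 1/10 × 91/100
= 9/125 + 91/1000 = 163/1000

P(the item is actually defective|the item is flagged defective) = (9/125) / (163/1000) = 72/163

P(the item is actually defective|the item is flagged defective) = 72/163 ≈ 44.17%


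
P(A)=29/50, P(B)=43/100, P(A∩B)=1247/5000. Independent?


P(A)×P(B) = 1247/5000
P(A∩B) = 1247/5000
Equal ✓ → Independent

Yes, independent


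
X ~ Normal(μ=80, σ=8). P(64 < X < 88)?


z₁=(64-80)/8=-2.0, z₂=(88-80)/8=1.0
P = Φ(1.0) - Φ(-2.0) = 0.841345 - 0.022750 = 0.818595 ≈ 0.8186

P(64 < X < 88) ≈ 0.8186


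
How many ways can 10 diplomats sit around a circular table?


Circular arrangements of 10 distinct objects: fix one position to break rotational symmetry.
(n-1)! = 9! = 362880

362880


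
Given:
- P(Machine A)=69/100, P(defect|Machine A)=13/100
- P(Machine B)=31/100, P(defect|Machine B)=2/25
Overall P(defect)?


P(B) = Σ P(B|Aᵢ)×P(Aᵢ)
  13/100×69/100 = 897/10000
  2/25×31/100 = 31/1250
Sum = 229/2000

P(defect) = 229/2000 ≈ 11.45%


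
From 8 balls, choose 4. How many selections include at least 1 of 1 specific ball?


Complement: C(8,4) - C(7,4) = 70 - 35 = 35

35


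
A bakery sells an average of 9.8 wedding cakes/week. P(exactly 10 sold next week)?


Poisson(λ=9.8): P(X=10) = e^(-λ)×λ^k/k!
= e^(-9.8) × 9.8^10 / 10!
≈ 5.545159943e-05 × 8170728068.88 / 3628800 ≈ 0.124857

P(X=10) ≈ 0.124857 ≈ 12.49%


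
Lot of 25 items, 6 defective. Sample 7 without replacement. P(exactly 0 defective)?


Hypergeometric: C(6,0)×C(19,7)/C(25,7)
= 1×50388/480700 = 663/6325

P(X=0) = 663/6325 ≈ 10.48%


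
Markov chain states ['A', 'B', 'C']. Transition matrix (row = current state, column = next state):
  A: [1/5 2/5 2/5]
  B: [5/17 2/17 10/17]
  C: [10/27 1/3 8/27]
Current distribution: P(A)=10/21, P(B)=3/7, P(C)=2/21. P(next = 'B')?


P(next=B) = Σᵢ P(now=i)×P(i→B)
= 10/21×2/5 + 3/7×2/17 + 2/21×1/3
= 4/21 + 6/119 + 2/63 = 292/1071

P = 292/1071 ≈ 0.2726


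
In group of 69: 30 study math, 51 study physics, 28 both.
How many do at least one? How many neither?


|A∪B| = 30+51-28 = 53
Neither = 69-53 = 16

At least one: 53; Neither: 16


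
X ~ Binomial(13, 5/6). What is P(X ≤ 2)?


P(X ≤ 2) = Σ P(X=i) for i=0..2
P(X=0) = 1/13060694016
P(X=1) = 65/13060694016
P(X=2) = 325/2176782336
Sum = 7/45349632

P(X ≤ 2) = 7/45349632 ≈ 0.00%


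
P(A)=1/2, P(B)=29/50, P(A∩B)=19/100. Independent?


P(A)×P(B) = 29/100
P(A∩B) = 19/100
Not equal → NOT independent

No, not independent


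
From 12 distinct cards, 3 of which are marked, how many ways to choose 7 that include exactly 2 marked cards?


Choose 2 of the 3 marked cards and 5 of the other 9 cards:
C(3,2)×C(9,5) = 3×126 = 378

378


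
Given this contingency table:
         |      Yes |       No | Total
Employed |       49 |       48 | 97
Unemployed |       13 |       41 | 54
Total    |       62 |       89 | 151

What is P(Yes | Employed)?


P(Yes | Employed) = 49/(49+48) = 49/97

P(Yes|Employed) = 49/97 ≈ 50.52%


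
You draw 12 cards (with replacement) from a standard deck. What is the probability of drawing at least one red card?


P(not a red card) = 26/52 = 1/2
P(none in 12 draws) = (1/2)^12 = 1/4096
P(≥1 red card) = 1 - 1/4096 = 4095/4096

P = 4095/4096 ≈ 99.98%


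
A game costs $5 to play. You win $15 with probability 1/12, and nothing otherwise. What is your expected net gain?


E[gain] = (15-5)×1/12 + (-5)×11/12
= 5/6 - 55/12 = -15/4

Expected net gain = $-15/4 ≈ $-3.75


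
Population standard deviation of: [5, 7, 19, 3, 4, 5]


Mean = 43/6
  (5-43/6)²=169/36
  (7-43/6)²=1/36
  (19-43/6)²=5041/36
  (3-43/6)²=625/36
  (4-43/6)²=361/36
  (5-43/6)²=169/36
Σ(x-μ)² = 1061/6
σ² = (1061/6)/6 = 1061/36

σ = √(1061/36) ≈ 5.4288


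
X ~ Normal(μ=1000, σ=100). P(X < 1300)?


z = (1300-1000)/100 = 3.0
P(Z < 3.0) = 0.9987

P(X < 1300) ≈ 0.9987


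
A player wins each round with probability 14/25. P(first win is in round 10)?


Geometric: P(X=10) = (1-p)^(k-1)×p = (11/25)^9×14/25 = 33011267674/95367431640625

P(X=10) = 33011267674/95367431640625 ≈ 0.03%


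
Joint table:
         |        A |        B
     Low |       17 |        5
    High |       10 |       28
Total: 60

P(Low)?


P(Low) = (17+5)/60 = 22/60 = 11/30

P(Low) = 11/30 ≈ 36.67%


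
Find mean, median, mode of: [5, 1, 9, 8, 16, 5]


Sorted: [1, 5, 5, 8, 9, 16]
Mean = 44/6 = 22/3
Median = 13/2
Freq: {5: 2, 1: 1, 9: 1, 8: 1, 16: 1}
Mode: [5]

Mean=22/3, Median=13/2, Mode=5


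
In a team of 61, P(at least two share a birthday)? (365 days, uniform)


P(all different) = Π(365-i)/365 for i=0..60
= 0.004911
P(match) = 1 - 0.004911 = 0.995089

P ≈ 0.9951 ≈ 99.51%


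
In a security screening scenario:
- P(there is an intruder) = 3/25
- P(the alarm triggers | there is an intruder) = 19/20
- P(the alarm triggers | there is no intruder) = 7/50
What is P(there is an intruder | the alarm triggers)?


Using Bayes' theorem:
P(A|B) = P(B|A)·P(A) / P(B)

P(the alarm triggers) = 19/20 × 3/25 + 7/50 × 22/25
= 57/500 + 77/625 = 593/2500

P(there is an intruder|the alarm triggers) = (57/500) / (593/2500) = 285/593

P(there is an intruder|the alarm triggers) = 285/593 ≈ 48.06%


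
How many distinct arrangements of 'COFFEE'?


Letters: 6, freq: {'C': 1, 'O': 1, 'F': 2, 'E': 2}
6!/(1!×1!×2!×2!) = 720/4 = 180

180


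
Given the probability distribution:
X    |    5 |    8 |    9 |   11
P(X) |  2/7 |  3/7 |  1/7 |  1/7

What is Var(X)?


E[X] = 54/7
E[X²] = 444/7
Var(X) = E[X²] - (E[X])² = 444/7 - 2916/49 = 192/49

Var(X) = 192/49 ≈ 3.9184


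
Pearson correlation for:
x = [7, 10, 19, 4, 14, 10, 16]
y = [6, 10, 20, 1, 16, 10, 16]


n=7, Σx=80, Σy=79, Σxy=1106, Σx²=1078, Σy²=1149
r = (7×1106 - 80×79)/√((7×1078 - 80²)(7×1149 - 79²))
= 1422/√(1146×1802) = 1422/√2065092 ≈ 1422/1437.0428 ≈ 0.9895

r ≈ 0.9895


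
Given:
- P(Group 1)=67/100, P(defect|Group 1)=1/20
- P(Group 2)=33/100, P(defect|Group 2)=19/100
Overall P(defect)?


P(B) = Σ P(B|Aᵢ)×P(Aᵢ)
  1/20×67/100 = 67/2000
  19/100×33/100 = 627/10000
Sum = 481/5000

P(defect) = 481/5000 ≈ 9.62%


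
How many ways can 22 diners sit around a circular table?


Circular arrangements of 22 distinct objects: fix one position to break rotational symmetry.
(n-1)! = 21! = 51090942171709440000

51090942171709440000


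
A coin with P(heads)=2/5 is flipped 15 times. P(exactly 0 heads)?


Binomial: P(X=0) = C(15,0)×p^0×(1-p)^15
= 1 × 1 × 14348907/30517578125 = 14348907/30517578125

P(X=0) = 14348907/30517578125 ≈ 0.05%


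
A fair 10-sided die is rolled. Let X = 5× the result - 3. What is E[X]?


E[die] = (1+10)/2 = 11/2
E[X] = 5×11/2 - 3 = 49/2

E[X] = 49/2


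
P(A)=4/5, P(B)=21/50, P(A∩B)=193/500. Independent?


P(A)×P(B) = 42/125
P(A∩B) = 193/500
Not equal → NOT independent

No, not independent


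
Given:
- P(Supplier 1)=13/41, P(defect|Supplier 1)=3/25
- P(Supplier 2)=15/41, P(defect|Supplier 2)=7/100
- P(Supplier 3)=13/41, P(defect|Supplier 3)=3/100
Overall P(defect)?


P(B) = Σ P(B|Aᵢ)×P(Aᵢ)
  3/25×13/41 = 39/1025
  7/100×15/41 = 21/820
  3/100×13/41 = 39/4100
Sum = 3/41

P(defect) = 3/41 ≈ 7.32%


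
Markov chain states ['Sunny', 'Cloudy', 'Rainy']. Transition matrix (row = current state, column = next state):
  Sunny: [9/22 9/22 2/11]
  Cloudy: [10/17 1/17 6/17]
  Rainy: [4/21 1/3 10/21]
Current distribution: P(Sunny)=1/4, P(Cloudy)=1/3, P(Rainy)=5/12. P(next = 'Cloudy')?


P(next=Cloudy) = Σᵢ P(now=i)×P(i→Cloudy)
= 1/4×9/22 + 1/3×1/17 + 5/12×1/3
= 9/88 + 1/51 + 5/36 = 3511/13464

P = 3511/13464 ≈ 0.2608


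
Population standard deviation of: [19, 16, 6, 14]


Mean = 55/4
  (19-55/4)²=441/16
  (16-55/4)²=81/16
  (6-55/4)²=961/16
  (14-55/4)²=1/16
Σ(x-μ)² = 371/4
σ² = (371/4)/4 = 371/16

σ = √(371/16) ≈ 4.8153


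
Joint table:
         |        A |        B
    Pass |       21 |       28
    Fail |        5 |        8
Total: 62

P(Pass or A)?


P(Pass∨A) = P(Pass) + P(A) - P(Pass∧A)
= (49 + 26 - 21)/62 = 54/62 = 27/31

P = 27/31 ≈ 87.10%


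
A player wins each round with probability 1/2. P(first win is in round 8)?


Geometric: P(X=8) = (1-p)^(k-1)×p = (1/2)^7×1/2 = 1/256

P(X=8) = 1/256 ≈ 0.39%


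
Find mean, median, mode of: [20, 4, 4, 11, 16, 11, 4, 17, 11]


Sorted: [4, 4, 4, 11, 11, 11, 16, 17, 20]
Mean = 98/9
Median = 11
Freq: {20: 1, 4: 3, 11: 3, 16: 1, 17: 1}
Mode: [4, 11]

Mean=98/9, Median=11, Mode=[4, 11]


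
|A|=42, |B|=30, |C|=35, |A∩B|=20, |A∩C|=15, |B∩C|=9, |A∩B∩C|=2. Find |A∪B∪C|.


|A∪B∪C| = 42+30+35-20-15-9+2 = 65

|A∪B∪C| = 65


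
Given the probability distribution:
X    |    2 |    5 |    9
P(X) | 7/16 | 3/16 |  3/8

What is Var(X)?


E[X] = 83/16
E[X²] = 589/16
Var(X) = E[X²] - (E[X])² = 589/16 - 6889/256 = 2535/256

Var(X) = 2535/256 ≈ 9.9023


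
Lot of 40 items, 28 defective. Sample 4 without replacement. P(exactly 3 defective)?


Hypergeometric: C(28,3)×C(12,1)/C(40,4)
= 3276×12/91390 = 1512/3515

P(X=3) = 1512/3515 ≈ 43.02%


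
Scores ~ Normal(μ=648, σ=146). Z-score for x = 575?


z = (x - μ)/σ = (575 - 648)/146 = -0.5

z = -0.5


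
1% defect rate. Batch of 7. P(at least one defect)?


P(all good) = (99/100)^7 = 93206534790699/100000000000000
P(≥1 defect) = 6793465209301/100000000000000

P = 6793465209301/100000000000000 ≈ 6.79%


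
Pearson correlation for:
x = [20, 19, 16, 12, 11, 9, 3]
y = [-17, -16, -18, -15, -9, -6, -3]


n=7, Σx=90, Σy=-84, Σxy=-1274, Σx²=1372, Σy²=1220
r = (7×(-1274) - 90×(-84))/√((7×1372 - 90²)(7×1220 - (-84)²))
= -1358/√(1504×1484) = -1358/√2231936 ≈ -1358/1493.9665 ≈ -0.9090

r ≈ -0.9090


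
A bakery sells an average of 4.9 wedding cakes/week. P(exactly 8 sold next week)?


Poisson(λ=4.9): P(X=8) = e^(-λ)×λ^k/k!
= e^(-4.9) × 4.9^8 / 8!
≈ 0.007446583071 × 332329.305696 / 40320 ≈ 0.061377

P(X=8) ≈ 0.061377 ≈ 6.14%


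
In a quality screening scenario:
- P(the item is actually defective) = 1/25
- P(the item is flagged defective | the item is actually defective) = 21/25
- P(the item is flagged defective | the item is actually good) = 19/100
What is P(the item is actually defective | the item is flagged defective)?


Using Bayes' theorem:
P(A|B) = P(B|A)·P(A) / P(B)

P(the item is flagged defective) = 21/25 × 1/25 + 19/100 × 24/25
= 21/625 + 114/625 = 27/125

P(the item is actually defective|the item is flagged defective) = (21/625) / (27/125) = 7/45

P(the item is actually defective|the item is flagged defective) = 7/45 ≈ 15.56%


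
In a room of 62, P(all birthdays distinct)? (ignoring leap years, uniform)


P(all different) = Π(365-i)/365 for i=0..61
= (365/365)×(364/365)×...×(304/365)
= 0.004090

P ≈ 0.0041 ≈ 0.41%


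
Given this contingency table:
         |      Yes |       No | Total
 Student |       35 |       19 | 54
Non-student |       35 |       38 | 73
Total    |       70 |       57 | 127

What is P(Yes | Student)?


P(Yes | Student) = 35/(35+19) = 35/54

P(Yes|Student) = 35/54 ≈ 64.81%


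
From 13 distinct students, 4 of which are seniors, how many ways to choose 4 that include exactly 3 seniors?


Choose 3 of the 4 seniors and 1 of the other 9 students:
C(4,3)×C(9,1) = 4×9 = 36

36


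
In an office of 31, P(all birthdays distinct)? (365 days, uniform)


P(all different) = Π(365-i)/365 for i=0..30
= (365/365)×(364/365)×...×(335/365)
= 0.269545

P ≈ 0.2695 ≈ 26.95%


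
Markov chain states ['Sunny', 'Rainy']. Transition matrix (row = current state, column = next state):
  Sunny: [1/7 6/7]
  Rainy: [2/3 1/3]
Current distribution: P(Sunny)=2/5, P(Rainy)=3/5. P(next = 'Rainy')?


P(next=Rainy) = Σᵢ P(now=i)×P(i→Rainy)
= 2/5×6/7 + 3/5×1/3
= 12/35 + 1/5 = 19/35

P = 19/35 ≈ 0.5429


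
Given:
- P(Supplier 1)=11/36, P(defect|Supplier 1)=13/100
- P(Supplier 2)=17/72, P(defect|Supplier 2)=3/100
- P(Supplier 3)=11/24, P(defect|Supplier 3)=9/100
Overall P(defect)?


P(B) = Σ P(B|Aᵢ)×P(Aᵢ)
  13/100×11/36 = 143/3600
  3/100×17/72 = 17/2400
  9/100×11/24 = 33/800
Sum = 317/3600

P(defect) = 317/3600 ≈ 8.81%


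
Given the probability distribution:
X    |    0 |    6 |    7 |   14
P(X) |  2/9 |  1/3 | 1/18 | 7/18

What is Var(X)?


E[X] = 47/6
E[X²] = 1637/18
Var(X) = E[X²] - (E[X])² = 1637/18 - 2209/36 = 355/12

Var(X) = 355/12 ≈ 29.5833


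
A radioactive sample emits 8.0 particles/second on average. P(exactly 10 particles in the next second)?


Poisson(λ=8.0): P(X=10) = e^(-λ)×λ^k/k!
= e^(-8.0) × 8.0^10 / 10!
≈ 0.0003354626279 × 1073741824 / 3628800 ≈ 0.099262

P(X=10) ≈ 0.099262 ≈ 9.93%


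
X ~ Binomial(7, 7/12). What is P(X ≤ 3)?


P(X ≤ 3) = Σ P(X=i) for i=0..3
P(X=0) = 78125/35831808
P(X=1) = 765625/35831808
P(X=2) = 1071875/11943936
P(X=3) = 7503125/35831808
Sum = 2890625/8957952

P(X ≤ 3) = 2890625/8957952 ≈ 32.27%


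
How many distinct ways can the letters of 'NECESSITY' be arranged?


Letters: 9, freq: {'N': 1, 'E': 2, 'C': 1, 'S': 2, 'I': 1, 'T': 1, 'Y': 1}
9!/(1!×2!×1!×2!×1!×1!×1!) = 362880/4 = 90720

90720


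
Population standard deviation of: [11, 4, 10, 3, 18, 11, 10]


Mean = 67/7
  (11-67/7)²=100/49
  (4-67/7)²=1521/49
  (10-67/7)²=9/49
  (3-67/7)²=2116/49
  (18-67/7)²=3481/49
  (11-67/7)²=100/49
  (10-67/7)²=9/49
Σ(x-μ)² = 1048/7
σ² = (1048/7)/7 = 1048/49

σ = √(1048/49) ≈ 4.6247


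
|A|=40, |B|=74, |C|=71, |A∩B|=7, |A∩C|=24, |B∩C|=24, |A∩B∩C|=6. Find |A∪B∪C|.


|A∪B∪C| = 40+74+71-7-24-24+6 = 136

|A∪B∪C| = 136


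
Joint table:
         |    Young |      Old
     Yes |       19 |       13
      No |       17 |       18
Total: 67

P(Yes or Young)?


P(Yes∨Young) = P(Yes) + P(Young) - P(Yes∧Young)
= (32 + 36 - 19)/67 = 49/67

P = 49/67 ≈ 73.13%


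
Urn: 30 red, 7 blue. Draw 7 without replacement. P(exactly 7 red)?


Hypergeometric: C(30,7)×C(7,0)/C(37,7)
= 2035800×1/10295472 = 84825/428978

P(X=7) = 84825/428978 ≈ 19.77%


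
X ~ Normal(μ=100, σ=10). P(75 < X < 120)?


z₁=(75-100)/10=-2.5, z₂=(120-100)/10=2.0
P = Φ(2.0) - Φ(-2.5) = 0.977250 - 0.006210 = 0.971040 ≈ 0.9710

P(75 < X < 120) ≈ 0.9710


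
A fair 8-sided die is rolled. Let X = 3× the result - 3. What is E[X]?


E[die] = (1+8)/2 = 9/2
E[X] = 3×9/2 - 3 = 21/2

E[X] = 21/2


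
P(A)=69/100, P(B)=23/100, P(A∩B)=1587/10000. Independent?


P(A)×P(B) = 1587/10000
P(A∩B) = 1587/10000
Equal ✓ → Independent

Yes, independent


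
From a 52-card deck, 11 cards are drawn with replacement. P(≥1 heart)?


P(not a heart) = 39/52 = 3/4
P(none in 11 draws) = (3/4)^11 = 177147/4194304
P(≥1 heart) = 1 - 177147/4194304 = 4017157/4194304

P = 4017157/4194304 ≈ 95.78%


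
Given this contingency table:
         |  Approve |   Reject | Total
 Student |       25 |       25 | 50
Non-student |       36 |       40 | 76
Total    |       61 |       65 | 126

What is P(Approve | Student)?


P(Approve | Student) = 25/(25+25) = 25/50 = 1/2

P(Approve|Student) = 1/2 ≈ 50.00%


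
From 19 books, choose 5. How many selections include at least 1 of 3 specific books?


Complement: C(19,5) - C(16,5) = 11628 - 4368 = 7260

7260


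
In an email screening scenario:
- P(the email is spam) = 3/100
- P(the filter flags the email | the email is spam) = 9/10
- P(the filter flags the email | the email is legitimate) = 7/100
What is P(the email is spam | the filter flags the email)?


Using Bayes' theorem:
P(A|B) = P(B|A)·P(A) / P(B)

P(the filter flags the email) = 9/10 × 3/100 + 7/100 × 97/100
= 27/1000 + 679/10000 = 949/10000

P(the email is spam|the filter flags the email) = (27/1000) / (949/10000) = 270/949

P(the email is spam|the filter flags the email) = 270/949 ≈ 28.45%


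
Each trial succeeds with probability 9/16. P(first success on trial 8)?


Geometric: P(X=8) = (1-p)^(k-1)×p = (7/16)^7×9/16 = 7411887/4294967296

P(X=8) = 7411887/4294967296 ≈ 0.17%


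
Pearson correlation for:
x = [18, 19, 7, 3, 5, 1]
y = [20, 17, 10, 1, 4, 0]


n=6, Σx=53, Σy=52, Σxy=776, Σx²=769, Σy²=806
r = (6×776 - 53×52)/√((6×769 - 53²)(6×806 - 52²))
= 1900/√(1805×2132) = 1900/√3848260 ≈ 1900/1961.6982 ≈ 0.9685

r ≈ 0.9685


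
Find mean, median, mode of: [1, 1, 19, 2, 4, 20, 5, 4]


Sorted: [1, 1, 2, 4, 4, 5, 19, 20]
Mean = 56/8 = 7
Median = 4
Freq: {1: 2, 19: 1, 2: 1, 4: 2, 20: 1, 5: 1}
Mode: [1, 4]

Mean=7, Median=4, Mode=[1, 4]


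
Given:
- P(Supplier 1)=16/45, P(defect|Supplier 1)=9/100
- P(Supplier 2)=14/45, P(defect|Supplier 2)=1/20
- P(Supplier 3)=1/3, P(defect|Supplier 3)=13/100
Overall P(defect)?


P(B) = Σ P(B|Aᵢ)×P(Aᵢ)
  9/100×16/45 = 4/125
  1/20×14/45 = 7/450
  13/100×1/3 = 13/300
Sum = 409/4500

P(defect) = 409/4500 ≈ 9.09%


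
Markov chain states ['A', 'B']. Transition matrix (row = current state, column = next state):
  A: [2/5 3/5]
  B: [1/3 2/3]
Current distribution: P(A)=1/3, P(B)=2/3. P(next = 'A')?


P(next=A) = Σᵢ P(now=i)×P(i→A)
= 1/3×2/5 + 2/3×1/3
= 2/15 + 2/9 = 16/45

P = 16/45 ≈ 0.3556


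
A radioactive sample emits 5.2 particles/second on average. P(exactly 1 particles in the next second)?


Poisson(λ=5.2): P(X=1) = e^(-λ)×λ^k/k!
= e^(-5.2) × 5.2^1 / 1!
≈ 0.005516564421 × 5.2 / 1 ≈ 0.028686

P(X=1) ≈ 0.028686 ≈ 2.87%


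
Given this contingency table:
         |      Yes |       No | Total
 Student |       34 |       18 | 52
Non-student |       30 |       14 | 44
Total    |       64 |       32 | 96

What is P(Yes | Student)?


P(Yes | Student) = 34/(34+18) = 34/52 = 17/26

P(Yes|Student) = 17/26 ≈ 65.38%


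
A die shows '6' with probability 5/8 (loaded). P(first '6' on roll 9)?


Geometric: P(X=9) = (1-p)^(k-1)×p = (3/8)^8×5/8 = 32805/134217728

P(X=9) = 32805/134217728 ≈ 0.02%


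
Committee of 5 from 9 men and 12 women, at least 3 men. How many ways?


Count by #men:
  3M,2W: C(9,3)×C(12,2)=5544
  4M,1W: C(9,4)×C(12,1)=1512
  5M,0W: C(9,5)×C(12,0)=126
Total = 7182

7182


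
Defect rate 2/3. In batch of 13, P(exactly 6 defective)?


Binomial: P(X=6) = C(13,6)×p^6×(1-p)^7
= 1716 × 64/729 × 1/2187 = 36608/531441

P(X=6) = 36608/531441 ≈ 6.89%


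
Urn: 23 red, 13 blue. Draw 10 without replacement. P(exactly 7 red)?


Hypergeometric: C(23,7)×C(13,3)/C(36,10)
= 245157×286/254186856 = 62491/226548

P(X=7) = 62491/226548 ≈ 27.58%


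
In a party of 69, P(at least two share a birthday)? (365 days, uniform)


P(all different) = Π(365-i)/365 for i=0..68
= 0.001036
P(match) = 1 - 0.001036 = 0.998964

P ≈ 0.9990 ≈ 99.90%


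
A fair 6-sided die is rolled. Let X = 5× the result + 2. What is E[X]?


E[die] = (1+6)/2 = 7/2
E[X] = 5×7/2 + 2 = 39/2

E[X] = 39/2


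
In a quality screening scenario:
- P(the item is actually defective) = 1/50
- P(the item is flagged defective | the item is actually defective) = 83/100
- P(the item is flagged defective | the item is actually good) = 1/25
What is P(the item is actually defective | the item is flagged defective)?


Using Bayes' theorem:
P(A|B) = P(B|A)·P(A) / P(B)

P(the item is flagged defective) = 83/100 × 1/50 + 1/25 × 49/50
= 83/5000 + 49/1250 = 279/5000

P(the item is actually defective|the item is flagged defective) = (83/5000) / (279/5000) = 83/279

P(the item is actually defective|the item is flagged defective) = 83/279 ≈ 29.75%


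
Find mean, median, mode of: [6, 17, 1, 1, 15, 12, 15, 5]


Sorted: [1, 1, 5, 6, 12, 15, 15, 17]
Mean = 72/8 = 9
Median = 9
Freq: {6: 1, 17: 1, 1: 2, 15: 2, 12: 1, 5: 1}
Mode: [1, 15]

Mean=9, Median=9, Mode=[1, 15]


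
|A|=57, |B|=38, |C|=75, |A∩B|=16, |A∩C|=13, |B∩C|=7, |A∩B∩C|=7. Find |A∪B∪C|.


|A∪B∪C| = 57+38+75-16-13-7+7 = 141

|A∪B∪C| = 141


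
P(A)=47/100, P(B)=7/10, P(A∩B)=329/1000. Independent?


P(A)×P(B) = 329/1000
P(A∩B) = 329/1000
Equal ✓ → Independent

Yes, independent


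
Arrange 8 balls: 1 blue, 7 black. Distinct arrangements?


8!/(1!×7!) = 8

8


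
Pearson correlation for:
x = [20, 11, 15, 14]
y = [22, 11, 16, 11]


n=4, Σx=60, Σy=60, Σxy=955, Σx²=942, Σy²=982
r = (4×955 - 60×60)/√((4×942 - 60²)(4×982 - 60²))
= 220/√(168×328) = 220/√55104 ≈ 220/234.7424 ≈ 0.9372

r ≈ 0.9372


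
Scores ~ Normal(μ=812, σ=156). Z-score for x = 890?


z = (x - μ)/σ = (890 - 812)/156 = 0.5

z = 0.5


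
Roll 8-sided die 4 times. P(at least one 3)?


P(no 3)^4 = (7/8)^4 = 2401/4096
P(≥1) = 1 - 2401/4096 = 1695/4096

P = 1695/4096 ≈ 41.38%


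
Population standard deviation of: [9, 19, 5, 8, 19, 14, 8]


Mean = 82/7
  (9-82/7)²=361/49
  (19-82/7)²=2601/49
  (5-82/7)²=2209/49
  (8-82/7)²=676/49
  (19-82/7)²=2601/49
  (14-82/7)²=256/49
  (8-82/7)²=676/49
Σ(x-μ)² = 1340/7
σ² = (1340/7)/7 = 1340/49

σ = √(1340/49) ≈ 5.2294


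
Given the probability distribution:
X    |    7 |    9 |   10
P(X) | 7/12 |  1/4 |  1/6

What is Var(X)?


E[X] = 8
E[X²] = 131/2
Var(X) = E[X²] - (E[X])² = 131/2 - 64 = 3/2

Var(X) = 3/2 ≈ 1.5000


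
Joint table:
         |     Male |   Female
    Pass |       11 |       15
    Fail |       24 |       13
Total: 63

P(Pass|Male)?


P(Pass|Male) = 11/(11+24) = 11/35

P = 11/35 ≈ 31.43%


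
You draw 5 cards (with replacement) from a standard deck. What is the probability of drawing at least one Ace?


P(not a Ace) = 48/52 = 12/13
P(none in 5 draws) = (12/13)^5 = 248832/371293
P(≥1 Ace) = 1 - 248832/371293 = 122461/371293

P = 122461/371293 ≈ 32.98%


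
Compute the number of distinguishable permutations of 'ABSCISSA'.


Letters: 8, freq: {'A': 2, 'B': 1, 'S': 3, 'C': 1, 'I': 1}
8!/(2!×1!×3!×1!×1!) = 40320/12 = 3360

3360


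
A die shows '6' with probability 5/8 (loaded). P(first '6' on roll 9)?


Geometric: P(X=9) = (1-p)^(k-1)×p = (3/8)^8×5/8 = 32805/134217728

P(X=9) = 32805/134217728 ≈ 0.02%


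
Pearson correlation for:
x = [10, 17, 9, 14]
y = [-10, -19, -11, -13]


n=4, Σx=50, Σy=-53, Σxy=-704, Σx²=666, Σy²=751
r = (4×(-704) - 50×(-53))/√((4×666 - 50²)(4×751 - (-53)²))
= -166/√(164×195) = -166/√31980 ≈ -166/178.8295 ≈ -0.9283

r ≈ -0.9283


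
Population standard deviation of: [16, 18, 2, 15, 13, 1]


Mean = 65/6
  (16-65/6)²=961/36
  (18-65/6)²=1849/36
  (2-65/6)²=2809/36
  (15-65/6)²=625/36
  (13-65/6)²=169/36
  (1-65/6)²=3481/36
Σ(x-μ)² = 1649/6
σ² = (1649/6)/6 = 1649/36

σ = √(1649/36) ≈ 6.7680


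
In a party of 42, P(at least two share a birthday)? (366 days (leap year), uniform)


P(all different) = Π(366-i)/366 for i=0..41
= 0.086572
P(match) = 1 - 0.086572 = 0.913428

P ≈ 0.9134 ≈ 91.34%


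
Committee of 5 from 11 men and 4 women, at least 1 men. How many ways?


Count by #men:
  1M,4W: C(11,1)×C(4,4)=11
  2M,3W: C(11,2)×C(4,3)=220
  3M,2W: C(11,3)×C(4,2)=990
  4M,1W: C(11,4)×C(4,1)=1320
  5M,0W: C(11,5)×C(4,0)=462
Total = 3003

3003


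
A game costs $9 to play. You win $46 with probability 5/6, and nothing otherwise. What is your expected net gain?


E[gain] = (46-9)×5/6 + (-9)×1/6
= 185/6 - 3/2 = 88/3

Expected net gain = $88/3 ≈ $29.33


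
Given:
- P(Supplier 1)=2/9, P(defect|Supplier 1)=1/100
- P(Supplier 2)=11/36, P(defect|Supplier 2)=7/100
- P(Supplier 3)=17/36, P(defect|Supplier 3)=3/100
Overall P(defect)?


P(B) = Σ P(B|Aᵢ)×P(Aᵢ)
  1/100×2/9 = 1/450
  7/100×11/36 = 77/3600
  3/100×17/36 = 17/1200
Sum = 17/450

P(defect) = 17/450 ≈ 3.78%


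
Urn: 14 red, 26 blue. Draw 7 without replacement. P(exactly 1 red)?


Hypergeometric: C(14,1)×C(26,6)/C(40,7)
= 14×230230/18643560 = 12397/71706

P(X=1) = 12397/71706 ≈ 17.29%


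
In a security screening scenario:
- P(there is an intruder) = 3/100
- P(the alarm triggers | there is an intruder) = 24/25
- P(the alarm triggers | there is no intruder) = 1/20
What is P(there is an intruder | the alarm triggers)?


Using Bayes' theorem:
P(A|B) = P(B|A)·P(A) / P(B)

P(the alarm triggers) = 24/25 × 3/100 + 1/20 × 97/100
= 18/625 + 97/2000 = 773/10000

P(there is an intruder|the alarm triggers) = (18/625) / (773/10000) = 288/773

P(there is an intruder|the alarm triggers) = 288/773 ≈ 37.26%


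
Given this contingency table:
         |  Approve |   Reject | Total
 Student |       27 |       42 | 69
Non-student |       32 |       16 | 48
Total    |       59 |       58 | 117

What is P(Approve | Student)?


P(Approve | Student) = 27/(27+42) = 27/69 = 9/23

P(Approve|Student) = 9/23 ≈ 39.13%


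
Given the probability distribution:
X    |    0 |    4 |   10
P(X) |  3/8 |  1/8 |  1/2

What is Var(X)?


E[X] = 11/2
E[X²] = 52
Var(X) = E[X²] - (E[X])² = 52 - 121/4 = 87/4

Var(X) = 87/4 ≈ 21.7500


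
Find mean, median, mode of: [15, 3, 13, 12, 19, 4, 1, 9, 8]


Sorted: [1, 3, 4, 8, 9, 12, 13, 15, 19]
Mean = 84/9 = 28/3
Median = 9
Freq: {15: 1, 3: 1, 13: 1, 12: 1, 19: 1, 4: 1, 1: 1, 9: 1, 8: 1}
Mode: No mode

Mean=28/3, Median=9, Mode=No mode


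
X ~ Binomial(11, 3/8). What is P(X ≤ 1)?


P(X ≤ 1) = Σ P(X=i) for i=0..1
P(X=0) = 48828125/8589934592
P(X=1) = 322265625/8589934592
Sum = 185546875/4294967296

P(X ≤ 1) = 185546875/4294967296 ≈ 4.32%


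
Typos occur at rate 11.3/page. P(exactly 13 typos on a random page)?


Poisson(λ=11.3): P(X=13) = e^(-λ)×λ^k/k!
= e^(-11.3) × 11.3^13 / 13!
≈ 1.237292426e-05 × 4.89801110322e+13 / 6227020800 ≈ 0.097322

P(X=13) ≈ 0.097322 ≈ 9.73%


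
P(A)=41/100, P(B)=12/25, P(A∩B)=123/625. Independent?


P(A)×P(B) = 123/625
P(A∩B) = 123/625
Equal ✓ → Independent

Yes, independent


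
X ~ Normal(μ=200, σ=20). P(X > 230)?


z = (230-200)/20 = 1.5
P(X > 230) = 1 - P(Z ≤ 1.5) = 1 - 0.9332 = 0.0668

P(X > 230) ≈ 0.0668


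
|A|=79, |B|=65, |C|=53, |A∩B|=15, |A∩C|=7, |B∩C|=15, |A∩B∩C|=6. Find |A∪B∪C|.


|A∪B∪C| = 79+65+53-15-7-15+6 = 166

|A∪B∪C| = 166


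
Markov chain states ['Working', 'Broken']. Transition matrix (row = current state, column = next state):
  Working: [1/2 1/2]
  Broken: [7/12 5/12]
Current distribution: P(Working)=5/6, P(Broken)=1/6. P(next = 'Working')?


P(next=Working) = Σᵢ P(now=i)×P(i→Working)
= 5/6×1/2 + 1/6×7/12
= 5/12 + 7/72 = 37/72

P = 37/72 ≈ 0.5139


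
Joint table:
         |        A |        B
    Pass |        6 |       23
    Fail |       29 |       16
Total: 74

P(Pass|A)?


P(Pass|A) = 6/(6+29) = 6/35

P = 6/35 ≈ 17.14%


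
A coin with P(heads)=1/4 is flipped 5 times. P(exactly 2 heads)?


Binomial: P(X=2) = C(5,2)×p^2×(1-p)^3
= 10 × 1/16 × 27/64 = 135/512

P(X=2) = 135/512 ≈ 26.37%
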